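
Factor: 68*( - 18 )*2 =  - 2448 =- 2^4*3^2*17^1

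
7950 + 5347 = 13297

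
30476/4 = 7619 = 7619.00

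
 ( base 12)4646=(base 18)1630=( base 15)24c0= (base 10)7830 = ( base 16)1e96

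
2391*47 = 112377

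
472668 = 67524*7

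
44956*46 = 2067976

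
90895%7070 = 6055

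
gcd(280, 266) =14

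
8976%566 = 486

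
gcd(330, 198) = 66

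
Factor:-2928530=  -  2^1*5^1*11^1*79^1*337^1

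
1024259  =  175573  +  848686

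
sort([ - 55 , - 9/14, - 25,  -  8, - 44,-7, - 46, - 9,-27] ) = [ - 55 , - 46, - 44, - 27, - 25,-9 , - 8, - 7, - 9/14] 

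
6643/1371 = 6643/1371 = 4.85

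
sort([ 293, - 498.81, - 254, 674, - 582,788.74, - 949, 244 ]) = [ - 949,  -  582, - 498.81, - 254,244, 293, 674,788.74] 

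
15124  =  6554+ 8570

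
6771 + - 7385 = - 614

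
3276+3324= 6600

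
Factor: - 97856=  - 2^6*11^1 * 139^1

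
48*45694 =2193312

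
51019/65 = 51019/65= 784.91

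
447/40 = 11 + 7/40  =  11.18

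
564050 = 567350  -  3300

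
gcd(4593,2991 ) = 3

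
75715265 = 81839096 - 6123831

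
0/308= 0=0.00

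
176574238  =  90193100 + 86381138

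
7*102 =714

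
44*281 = 12364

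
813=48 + 765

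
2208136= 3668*602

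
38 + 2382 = 2420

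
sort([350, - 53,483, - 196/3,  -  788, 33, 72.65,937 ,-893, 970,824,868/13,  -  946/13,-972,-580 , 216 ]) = [-972, - 893, -788, - 580, - 946/13, - 196/3, - 53,33,868/13,72.65,  216,350,483, 824,937,970]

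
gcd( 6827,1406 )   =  1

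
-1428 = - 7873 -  - 6445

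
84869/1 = 84869 = 84869.00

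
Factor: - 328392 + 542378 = 213986= 2^1* 106993^1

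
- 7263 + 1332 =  - 5931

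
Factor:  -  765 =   -  3^2*5^1*17^1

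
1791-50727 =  - 48936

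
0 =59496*0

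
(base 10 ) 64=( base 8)100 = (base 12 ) 54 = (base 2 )1000000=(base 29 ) 26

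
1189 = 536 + 653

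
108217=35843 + 72374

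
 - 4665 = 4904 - 9569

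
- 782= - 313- 469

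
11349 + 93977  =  105326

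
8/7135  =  8/7135 = 0.00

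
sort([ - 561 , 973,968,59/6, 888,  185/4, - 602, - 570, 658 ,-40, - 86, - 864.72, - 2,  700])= [ - 864.72,- 602,- 570, - 561,-86,-40, - 2,59/6,185/4,658,700,888,968,973 ]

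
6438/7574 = 3219/3787 = 0.85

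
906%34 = 22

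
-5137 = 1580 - 6717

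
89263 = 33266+55997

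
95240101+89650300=184890401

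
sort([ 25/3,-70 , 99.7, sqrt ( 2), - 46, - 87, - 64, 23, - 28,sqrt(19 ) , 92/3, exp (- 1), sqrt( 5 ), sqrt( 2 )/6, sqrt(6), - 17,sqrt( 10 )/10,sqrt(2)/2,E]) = [ - 87,-70, - 64, - 46, - 28, - 17,sqrt( 2 ) /6,sqrt( 10)/10,exp( - 1 ), sqrt( 2 ) /2, sqrt(2 ), sqrt ( 5), sqrt(6),E, sqrt ( 19 ),25/3, 23,92/3 , 99.7]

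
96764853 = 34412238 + 62352615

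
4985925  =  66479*75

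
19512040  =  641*30440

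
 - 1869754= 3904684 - 5774438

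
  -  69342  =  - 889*78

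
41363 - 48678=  - 7315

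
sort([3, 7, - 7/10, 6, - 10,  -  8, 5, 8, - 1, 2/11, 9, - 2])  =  [  -  10, - 8, - 2, - 1 , - 7/10,2/11, 3, 5,6, 7, 8,  9]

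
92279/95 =971+34/95=971.36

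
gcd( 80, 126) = 2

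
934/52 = 17 + 25/26 = 17.96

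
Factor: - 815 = -5^1*163^1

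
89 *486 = 43254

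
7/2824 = 7/2824   =  0.00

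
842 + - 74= 768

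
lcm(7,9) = 63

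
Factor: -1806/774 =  - 7/3 = - 3^( - 1)*7^1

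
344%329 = 15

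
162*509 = 82458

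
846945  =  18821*45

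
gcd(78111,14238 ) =9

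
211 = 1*211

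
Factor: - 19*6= - 2^1*3^1 * 19^1 =-114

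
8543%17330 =8543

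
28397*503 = 14283691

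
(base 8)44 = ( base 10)36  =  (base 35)11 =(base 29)17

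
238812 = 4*59703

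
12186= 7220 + 4966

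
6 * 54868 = 329208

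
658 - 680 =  - 22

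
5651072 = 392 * 14416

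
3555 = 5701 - 2146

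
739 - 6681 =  - 5942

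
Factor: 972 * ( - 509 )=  - 2^2*3^5* 509^1 = - 494748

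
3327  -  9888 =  - 6561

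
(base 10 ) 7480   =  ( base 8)16470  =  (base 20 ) ie0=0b1110100111000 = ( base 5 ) 214410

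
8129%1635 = 1589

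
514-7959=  - 7445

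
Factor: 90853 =7^1*12979^1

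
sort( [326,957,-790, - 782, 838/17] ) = [ - 790, - 782,838/17, 326 , 957]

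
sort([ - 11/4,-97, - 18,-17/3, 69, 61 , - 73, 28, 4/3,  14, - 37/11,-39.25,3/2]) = [ - 97,-73, - 39.25, - 18, - 17/3, - 37/11,-11/4, 4/3, 3/2, 14  ,  28,61,  69]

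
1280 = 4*320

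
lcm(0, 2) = 0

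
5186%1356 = 1118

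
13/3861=1/297 = 0.00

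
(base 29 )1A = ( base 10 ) 39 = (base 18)23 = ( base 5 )124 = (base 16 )27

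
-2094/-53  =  2094/53 =39.51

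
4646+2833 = 7479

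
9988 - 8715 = 1273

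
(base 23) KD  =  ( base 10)473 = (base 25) in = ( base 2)111011001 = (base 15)218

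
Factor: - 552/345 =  - 8/5 =-  2^3*5^( - 1 ) 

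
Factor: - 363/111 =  - 11^2*37^( - 1 ) = -121/37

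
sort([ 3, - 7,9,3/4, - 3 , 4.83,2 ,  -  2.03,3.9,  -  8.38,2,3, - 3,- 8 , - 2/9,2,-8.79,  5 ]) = [-8.79,-8.38, - 8,-7,- 3 ,-3,-2.03, - 2/9, 3/4,2, 2,2, 3, 3,3.9,4.83,5,9]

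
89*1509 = 134301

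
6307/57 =6307/57 = 110.65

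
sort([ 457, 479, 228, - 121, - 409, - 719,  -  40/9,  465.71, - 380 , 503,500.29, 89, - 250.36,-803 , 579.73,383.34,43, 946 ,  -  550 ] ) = [-803, - 719,  -  550, - 409, - 380,- 250.36, - 121, - 40/9,43, 89, 228,383.34, 457 , 465.71,479, 500.29, 503,579.73,946]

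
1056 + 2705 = 3761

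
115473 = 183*631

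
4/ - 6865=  - 4/6865  =  - 0.00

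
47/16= 47/16  =  2.94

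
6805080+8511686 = 15316766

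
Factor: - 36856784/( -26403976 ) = 4607098/3300497 = 2^1*787^1*1123^( - 1) * 2927^1*2939^(-1 ) 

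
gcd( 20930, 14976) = 26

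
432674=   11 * 39334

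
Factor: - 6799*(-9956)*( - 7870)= - 2^3 * 5^1*13^1*19^1 * 131^1 *523^1*787^1 = - 532726942280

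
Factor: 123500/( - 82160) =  - 2^ ( - 2 )*5^2*19^1*79^(-1) = -475/316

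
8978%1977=1070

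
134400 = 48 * 2800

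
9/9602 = 9/9602 = 0.00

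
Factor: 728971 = 728971^1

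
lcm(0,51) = 0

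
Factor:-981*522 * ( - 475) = 2^1*3^4*5^2*19^1*29^1*109^1= 243238950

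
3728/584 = 6 + 28/73 = 6.38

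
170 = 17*10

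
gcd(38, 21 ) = 1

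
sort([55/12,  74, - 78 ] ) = [ - 78,55/12,74] 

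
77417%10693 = 2566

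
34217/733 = 46 + 499/733 = 46.68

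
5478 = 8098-2620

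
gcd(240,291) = 3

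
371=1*371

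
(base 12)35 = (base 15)2b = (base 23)1I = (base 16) 29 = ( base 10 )41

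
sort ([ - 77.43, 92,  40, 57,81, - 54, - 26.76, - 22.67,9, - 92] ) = [- 92 ,-77.43, - 54,-26.76,- 22.67, 9,40, 57, 81 , 92] 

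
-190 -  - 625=435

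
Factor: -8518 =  - 2^1*4259^1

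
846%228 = 162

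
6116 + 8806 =14922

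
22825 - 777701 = -754876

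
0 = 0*624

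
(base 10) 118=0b1110110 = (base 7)226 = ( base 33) 3J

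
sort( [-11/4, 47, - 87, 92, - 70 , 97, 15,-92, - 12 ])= [ - 92, - 87, - 70, - 12, - 11/4,15, 47 , 92, 97] 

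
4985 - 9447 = -4462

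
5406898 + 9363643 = 14770541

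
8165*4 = 32660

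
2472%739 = 255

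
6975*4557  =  31785075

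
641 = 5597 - 4956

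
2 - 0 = 2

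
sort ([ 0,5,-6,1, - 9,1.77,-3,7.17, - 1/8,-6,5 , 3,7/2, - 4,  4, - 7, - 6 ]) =[ -9, - 7,- 6, - 6, - 6, - 4, - 3, - 1/8,0,1, 1.77, 3,7/2,4,5,5,  7.17 ]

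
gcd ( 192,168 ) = 24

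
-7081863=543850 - 7625713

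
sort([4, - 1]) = [ - 1,4 ] 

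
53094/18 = 2949 + 2/3 = 2949.67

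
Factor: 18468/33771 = 2^2*3^4*19^1*11257^(  -  1) = 6156/11257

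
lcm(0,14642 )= 0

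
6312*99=624888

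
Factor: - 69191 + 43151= - 26040 = - 2^3*3^1 * 5^1 * 7^1  *  31^1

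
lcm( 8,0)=0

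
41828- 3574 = 38254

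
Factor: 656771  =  656771^1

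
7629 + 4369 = 11998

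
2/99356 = 1/49678 = 0.00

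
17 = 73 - 56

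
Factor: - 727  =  -727^1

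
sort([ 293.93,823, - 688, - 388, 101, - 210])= [  -  688, - 388, - 210,  101,  293.93,823]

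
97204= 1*97204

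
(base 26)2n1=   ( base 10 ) 1951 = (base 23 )3FJ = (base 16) 79f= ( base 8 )3637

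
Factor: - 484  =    -  2^2*11^2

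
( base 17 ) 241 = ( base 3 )212222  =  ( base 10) 647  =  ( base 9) 788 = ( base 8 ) 1207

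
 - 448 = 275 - 723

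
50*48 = 2400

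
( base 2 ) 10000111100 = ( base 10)1084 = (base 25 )1i9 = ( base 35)uy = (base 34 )VU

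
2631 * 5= 13155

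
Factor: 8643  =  3^1*43^1*67^1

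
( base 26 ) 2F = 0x43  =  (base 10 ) 67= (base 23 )2l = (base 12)57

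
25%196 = 25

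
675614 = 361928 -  - 313686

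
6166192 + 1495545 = 7661737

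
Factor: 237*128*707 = 21447552 = 2^7*3^1  *7^1* 79^1*101^1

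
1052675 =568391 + 484284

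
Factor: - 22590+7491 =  - 3^1*7^1*719^1 = - 15099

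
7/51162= 7/51162 = 0.00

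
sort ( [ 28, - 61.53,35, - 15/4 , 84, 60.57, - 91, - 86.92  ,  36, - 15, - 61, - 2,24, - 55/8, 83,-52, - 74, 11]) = [  -  91, - 86.92, -74, - 61.53, - 61, - 52,  -  15, - 55/8, - 15/4, - 2, 11,24, 28,  35, 36,60.57, 83,84 ] 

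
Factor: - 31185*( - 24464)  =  762909840 = 2^4*3^4*5^1*7^1*11^2*139^1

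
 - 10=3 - 13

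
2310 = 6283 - 3973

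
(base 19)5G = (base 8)157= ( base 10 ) 111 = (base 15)76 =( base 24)4f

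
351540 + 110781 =462321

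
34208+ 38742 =72950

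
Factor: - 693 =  - 3^2 *7^1*11^1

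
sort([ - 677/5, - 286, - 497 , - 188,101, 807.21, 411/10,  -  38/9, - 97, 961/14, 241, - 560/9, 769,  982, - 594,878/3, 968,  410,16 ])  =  [  -  594,  -  497, - 286, - 188, - 677/5 , - 97, - 560/9, - 38/9, 16, 411/10, 961/14,  101, 241, 878/3,410,769,807.21,968,982]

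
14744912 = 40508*364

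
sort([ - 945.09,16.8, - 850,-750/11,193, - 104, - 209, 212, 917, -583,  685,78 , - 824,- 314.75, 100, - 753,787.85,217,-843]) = [-945.09, - 850, - 843,-824, - 753,-583, - 314.75,-209, - 104, - 750/11,16.8, 78,100,193, 212, 217,685,787.85,917 ]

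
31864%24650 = 7214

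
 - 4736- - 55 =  - 4681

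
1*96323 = 96323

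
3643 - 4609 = - 966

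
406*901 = 365806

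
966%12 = 6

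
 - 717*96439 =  - 69146763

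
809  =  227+582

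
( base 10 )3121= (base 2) 110000110001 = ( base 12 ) 1981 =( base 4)300301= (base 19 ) 8C5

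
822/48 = 17 + 1/8 = 17.12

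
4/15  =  4/15 = 0.27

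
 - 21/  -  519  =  7/173 = 0.04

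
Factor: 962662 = 2^1  *179^1* 2689^1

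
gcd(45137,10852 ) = 1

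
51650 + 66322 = 117972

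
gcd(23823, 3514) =1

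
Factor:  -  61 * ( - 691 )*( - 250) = -2^1*5^3 * 61^1 * 691^1= - 10537750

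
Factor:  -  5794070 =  - 2^1 *5^1*579407^1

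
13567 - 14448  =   - 881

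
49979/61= 819 + 20/61 = 819.33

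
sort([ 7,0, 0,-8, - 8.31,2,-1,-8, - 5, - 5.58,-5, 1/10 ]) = [-8.31,-8,- 8, - 5.58 ,  -  5, - 5,-1 , 0 , 0,  1/10,  2,7]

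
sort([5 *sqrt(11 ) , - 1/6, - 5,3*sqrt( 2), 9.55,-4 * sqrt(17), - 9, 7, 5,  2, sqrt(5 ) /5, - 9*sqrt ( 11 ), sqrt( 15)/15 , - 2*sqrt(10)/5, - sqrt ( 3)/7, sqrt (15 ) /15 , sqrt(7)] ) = [ - 9 * sqrt(11 ), - 4 * sqrt( 17 ), -9, - 5 , - 2 * sqrt ( 10 )/5, - sqrt (3 ) /7, - 1/6, sqrt(15)/15, sqrt(15 ) /15,sqrt (5 ) /5, 2, sqrt( 7), 3*sqrt(2 ), 5, 7,  9.55,5 * sqrt( 11)] 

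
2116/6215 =2116/6215 = 0.34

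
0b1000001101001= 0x1069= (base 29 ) 4sp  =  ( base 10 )4201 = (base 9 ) 5677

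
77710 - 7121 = 70589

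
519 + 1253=1772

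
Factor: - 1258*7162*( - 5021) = 2^2*17^1*37^1*3581^1*5021^1 = 45238185716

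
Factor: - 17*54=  - 918 = - 2^1*3^3 * 17^1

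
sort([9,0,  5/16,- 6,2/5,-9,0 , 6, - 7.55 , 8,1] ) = [-9, - 7.55, - 6,0,0,5/16,2/5,1, 6,8, 9] 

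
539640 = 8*67455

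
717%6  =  3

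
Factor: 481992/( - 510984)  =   - 133/141 = - 3^ ( - 1 )*7^1*19^1 * 47^( - 1 )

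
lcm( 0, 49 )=0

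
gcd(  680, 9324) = 4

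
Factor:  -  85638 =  - 2^1*3^1*7^1*2039^1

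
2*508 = 1016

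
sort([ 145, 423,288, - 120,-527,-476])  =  [ - 527, - 476, - 120, 145, 288,423]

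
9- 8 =1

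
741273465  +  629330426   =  1370603891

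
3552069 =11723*303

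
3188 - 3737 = -549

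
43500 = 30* 1450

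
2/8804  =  1/4402 = 0.00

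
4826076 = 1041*4636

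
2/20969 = 2/20969 = 0.00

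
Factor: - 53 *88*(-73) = 2^3 * 11^1*53^1*73^1 = 340472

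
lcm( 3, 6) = 6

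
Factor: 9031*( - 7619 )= - 11^1*19^1*401^1*821^1  =  -68807189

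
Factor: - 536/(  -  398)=2^2*67^1 *199^( - 1) = 268/199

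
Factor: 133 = 7^1 * 19^1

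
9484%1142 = 348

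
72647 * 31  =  2252057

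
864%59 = 38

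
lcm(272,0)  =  0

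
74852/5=14970 + 2/5 = 14970.40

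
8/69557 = 8/69557  =  0.00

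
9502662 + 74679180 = 84181842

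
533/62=8 + 37/62 =8.60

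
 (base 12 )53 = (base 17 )3C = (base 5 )223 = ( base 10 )63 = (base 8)77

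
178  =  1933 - 1755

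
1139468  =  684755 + 454713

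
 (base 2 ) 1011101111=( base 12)527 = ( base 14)3B9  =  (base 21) 1eg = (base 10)751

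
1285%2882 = 1285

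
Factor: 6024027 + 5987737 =2^2 * 317^1*9473^1=12011764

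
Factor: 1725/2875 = 3/5 = 3^1*5^( - 1) 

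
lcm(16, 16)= 16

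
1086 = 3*362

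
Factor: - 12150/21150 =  - 27/47 = - 3^3*47^( - 1)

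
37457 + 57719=95176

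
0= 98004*0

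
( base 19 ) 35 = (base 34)1S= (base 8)76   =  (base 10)62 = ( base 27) 28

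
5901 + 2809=8710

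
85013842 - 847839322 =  - 762825480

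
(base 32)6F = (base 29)74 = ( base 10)207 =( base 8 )317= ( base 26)7P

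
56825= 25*2273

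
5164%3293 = 1871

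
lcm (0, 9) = 0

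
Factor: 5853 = 3^1*1951^1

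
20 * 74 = 1480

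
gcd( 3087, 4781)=7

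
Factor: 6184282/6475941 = 2^1*  3^( - 2 )*13^1 * 19^( - 1)*37871^ ( - 1 ) * 237857^1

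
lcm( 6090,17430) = 505470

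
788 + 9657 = 10445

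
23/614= 23/614 =0.04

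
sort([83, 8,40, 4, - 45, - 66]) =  [-66 ,-45, 4, 8, 40, 83]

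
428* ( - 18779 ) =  - 8037412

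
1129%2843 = 1129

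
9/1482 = 3/494 = 0.01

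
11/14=11/14 = 0.79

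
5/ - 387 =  - 1 + 382/387 = - 0.01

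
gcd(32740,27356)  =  4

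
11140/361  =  30+310/361   =  30.86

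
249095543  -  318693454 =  - 69597911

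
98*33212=3254776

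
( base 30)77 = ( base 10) 217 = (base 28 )7L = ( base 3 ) 22001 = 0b11011001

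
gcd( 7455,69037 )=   1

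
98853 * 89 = 8797917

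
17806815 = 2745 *6487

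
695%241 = 213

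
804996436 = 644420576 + 160575860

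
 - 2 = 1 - 3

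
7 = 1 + 6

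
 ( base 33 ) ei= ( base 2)111100000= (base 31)FF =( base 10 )480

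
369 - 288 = 81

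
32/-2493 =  - 1 + 2461/2493 = -  0.01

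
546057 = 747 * 731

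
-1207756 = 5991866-7199622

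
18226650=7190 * 2535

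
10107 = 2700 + 7407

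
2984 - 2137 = 847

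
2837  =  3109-272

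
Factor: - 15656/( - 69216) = 2^( - 2)*3^( - 1)*7^( - 1)*19^1= 19/84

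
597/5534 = 597/5534 = 0.11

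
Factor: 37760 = 2^7*5^1*59^1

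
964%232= 36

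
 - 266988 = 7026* ( - 38 ) 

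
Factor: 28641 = 3^1*9547^1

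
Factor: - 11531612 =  - 2^2*919^1*3137^1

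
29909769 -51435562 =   -  21525793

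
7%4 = 3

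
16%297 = 16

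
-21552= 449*( - 48 )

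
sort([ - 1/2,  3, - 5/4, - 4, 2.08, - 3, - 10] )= [ - 10, - 4  , - 3, - 5/4,-1/2,2.08, 3] 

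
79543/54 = 1473 + 1/54 = 1473.02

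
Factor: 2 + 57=59^1 = 59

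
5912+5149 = 11061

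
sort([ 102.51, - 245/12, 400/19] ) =[-245/12, 400/19,102.51 ]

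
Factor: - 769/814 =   -  2^(  -  1 )*11^( -1 )*37^ (- 1)*769^1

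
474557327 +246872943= 721430270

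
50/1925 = 2/77=0.03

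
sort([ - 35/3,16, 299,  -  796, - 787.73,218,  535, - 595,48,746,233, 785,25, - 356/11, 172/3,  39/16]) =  [ - 796, -787.73, - 595, - 356/11, - 35/3,39/16, 16, 25,48,  172/3,  218,  233,299,535,746, 785]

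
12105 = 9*1345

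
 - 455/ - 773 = 455/773=0.59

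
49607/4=12401+3/4=12401.75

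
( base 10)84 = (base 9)103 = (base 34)2G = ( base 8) 124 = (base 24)3C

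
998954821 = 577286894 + 421667927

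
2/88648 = 1/44324 = 0.00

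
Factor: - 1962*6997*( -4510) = 2^2*3^2  *5^1*11^1*41^1* 109^1*6997^1 = 61913794140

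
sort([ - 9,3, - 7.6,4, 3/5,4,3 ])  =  [ - 9, - 7.6, 3/5,3 , 3, 4,4]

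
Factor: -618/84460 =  - 3/410 =- 2^( - 1)*3^1  *  5^( - 1)*41^(-1)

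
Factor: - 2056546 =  - 2^1*1028273^1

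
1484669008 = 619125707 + 865543301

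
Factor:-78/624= - 2^( - 3) = - 1/8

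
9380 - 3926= 5454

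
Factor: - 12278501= - 12278501^1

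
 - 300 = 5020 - 5320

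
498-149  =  349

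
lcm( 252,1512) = 1512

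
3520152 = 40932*86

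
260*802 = 208520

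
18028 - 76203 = -58175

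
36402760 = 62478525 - 26075765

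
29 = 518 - 489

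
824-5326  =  -4502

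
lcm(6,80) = 240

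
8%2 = 0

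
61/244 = 1/4 = 0.25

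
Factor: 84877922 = 2^1*42438961^1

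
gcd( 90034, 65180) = 2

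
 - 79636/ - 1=79636 + 0/1 = 79636.00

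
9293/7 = 1327 + 4/7 = 1327.57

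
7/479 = 7/479 = 0.01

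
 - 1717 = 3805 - 5522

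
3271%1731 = 1540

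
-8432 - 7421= - 15853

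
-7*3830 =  - 26810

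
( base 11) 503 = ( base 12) 428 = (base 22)15e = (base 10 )608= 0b1001100000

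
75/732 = 25/244=0.10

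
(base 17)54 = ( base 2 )1011001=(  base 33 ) 2n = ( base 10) 89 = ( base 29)32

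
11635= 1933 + 9702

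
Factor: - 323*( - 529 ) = 170867 = 17^1*19^1*23^2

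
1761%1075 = 686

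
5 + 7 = 12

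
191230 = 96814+94416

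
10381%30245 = 10381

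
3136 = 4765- 1629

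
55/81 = 55/81=0.68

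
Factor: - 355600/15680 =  - 635/28 = -  2^(  -  2)*5^1*7^(  -  1)*127^1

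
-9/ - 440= 9/440 =0.02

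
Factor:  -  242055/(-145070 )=2^(-1 )*3^3*11^1*89^( - 1 )=297/178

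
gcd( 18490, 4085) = 215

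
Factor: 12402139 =31^1 * 400069^1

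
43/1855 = 43/1855=0.02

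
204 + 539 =743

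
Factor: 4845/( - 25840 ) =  - 3/16 = - 2^(-4) * 3^1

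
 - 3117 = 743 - 3860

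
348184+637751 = 985935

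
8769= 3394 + 5375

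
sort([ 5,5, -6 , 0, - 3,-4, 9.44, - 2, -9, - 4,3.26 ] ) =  [  -  9,-6, -4,  -  4, - 3, -2,  0, 3.26,5, 5, 9.44]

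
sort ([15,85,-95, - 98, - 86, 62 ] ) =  [ - 98, - 95,-86, 15 , 62,85 ] 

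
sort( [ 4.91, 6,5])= [ 4.91 , 5,6]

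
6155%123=5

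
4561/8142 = 4561/8142 = 0.56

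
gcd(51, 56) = 1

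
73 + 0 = 73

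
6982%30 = 22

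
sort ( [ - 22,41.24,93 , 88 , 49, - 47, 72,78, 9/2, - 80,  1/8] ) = [-80, - 47,  -  22,1/8, 9/2, 41.24 , 49, 72,78, 88, 93 ]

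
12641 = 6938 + 5703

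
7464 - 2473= 4991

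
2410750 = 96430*25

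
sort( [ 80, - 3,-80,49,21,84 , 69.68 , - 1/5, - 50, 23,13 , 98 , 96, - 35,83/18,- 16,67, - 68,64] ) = [ - 80, - 68, - 50, - 35, - 16,-3 , - 1/5, 83/18 , 13,21,23,49,64, 67,69.68 , 80  ,  84, 96 , 98] 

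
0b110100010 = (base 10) 418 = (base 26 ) g2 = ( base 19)130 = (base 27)fd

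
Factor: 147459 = 3^1*13^1 *19^1 * 199^1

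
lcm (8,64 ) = 64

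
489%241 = 7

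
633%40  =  33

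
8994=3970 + 5024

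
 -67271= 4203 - 71474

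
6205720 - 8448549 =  - 2242829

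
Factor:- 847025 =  - 5^2*17^1*1993^1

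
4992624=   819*6096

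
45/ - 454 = - 45/454=-  0.10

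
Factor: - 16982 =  - 2^1 * 7^1 * 1213^1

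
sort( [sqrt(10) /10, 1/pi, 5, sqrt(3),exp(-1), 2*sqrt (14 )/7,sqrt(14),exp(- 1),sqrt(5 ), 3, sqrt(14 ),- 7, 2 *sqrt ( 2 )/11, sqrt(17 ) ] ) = [ - 7,2*sqrt( 2)/11, sqrt( 10)/10, 1/pi, exp(- 1 ),exp (  -  1 ) , 2 * sqrt(14)/7,sqrt(3), sqrt(5 ),  3, sqrt( 14), sqrt(14),sqrt( 17), 5] 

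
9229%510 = 49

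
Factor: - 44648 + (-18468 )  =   - 2^2*31^1*509^1 = - 63116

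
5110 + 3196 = 8306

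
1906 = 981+925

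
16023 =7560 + 8463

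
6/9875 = 6/9875 = 0.00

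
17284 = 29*596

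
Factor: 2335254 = 2^1*3^1*29^1*13421^1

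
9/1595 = 9/1595 = 0.01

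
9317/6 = 1552 + 5/6 = 1552.83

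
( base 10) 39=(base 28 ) 1B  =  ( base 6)103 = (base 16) 27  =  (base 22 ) 1H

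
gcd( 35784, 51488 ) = 8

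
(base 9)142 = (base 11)A9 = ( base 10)119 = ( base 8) 167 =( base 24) 4n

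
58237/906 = 58237/906 =64.28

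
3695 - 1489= 2206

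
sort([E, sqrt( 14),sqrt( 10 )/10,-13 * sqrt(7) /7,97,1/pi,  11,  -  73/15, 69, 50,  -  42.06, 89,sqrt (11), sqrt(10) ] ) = [ - 42.06, - 13 * sqrt ( 7)/7, - 73/15,sqrt( 10)/10,1/pi, E,sqrt( 10 ) , sqrt (11), sqrt( 14 ),11,50, 69,  89,97]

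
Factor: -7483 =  - 7^1*1069^1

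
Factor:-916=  - 2^2*229^1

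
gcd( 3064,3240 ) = 8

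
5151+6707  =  11858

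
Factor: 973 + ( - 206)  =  767 =13^1* 59^1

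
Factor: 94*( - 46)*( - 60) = 2^4 * 3^1 * 5^1*23^1*47^1 = 259440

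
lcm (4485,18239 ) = 273585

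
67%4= 3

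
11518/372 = 30 + 179/186=30.96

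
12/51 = 4/17 = 0.24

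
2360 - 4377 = -2017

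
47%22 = 3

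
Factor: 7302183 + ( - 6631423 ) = 670760= 2^3*5^1*41^1*409^1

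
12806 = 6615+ 6191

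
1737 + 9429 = 11166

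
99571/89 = 1118 + 69/89 = 1118.78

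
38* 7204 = 273752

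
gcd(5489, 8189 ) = 1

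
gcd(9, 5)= 1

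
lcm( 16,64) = 64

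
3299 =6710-3411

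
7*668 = 4676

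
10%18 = 10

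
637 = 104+533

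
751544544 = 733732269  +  17812275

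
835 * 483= 403305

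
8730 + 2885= 11615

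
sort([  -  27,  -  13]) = [ - 27, - 13]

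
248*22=5456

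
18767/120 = 18767/120 = 156.39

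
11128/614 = 18 + 38/307  =  18.12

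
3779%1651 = 477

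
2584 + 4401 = 6985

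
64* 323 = 20672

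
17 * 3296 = 56032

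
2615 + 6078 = 8693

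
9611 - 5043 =4568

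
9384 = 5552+3832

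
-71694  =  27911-99605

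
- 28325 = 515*( - 55 )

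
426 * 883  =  376158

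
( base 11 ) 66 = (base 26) 2K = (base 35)22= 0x48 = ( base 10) 72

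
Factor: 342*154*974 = 2^3*3^2*7^1*11^1*19^1 *487^1 = 51298632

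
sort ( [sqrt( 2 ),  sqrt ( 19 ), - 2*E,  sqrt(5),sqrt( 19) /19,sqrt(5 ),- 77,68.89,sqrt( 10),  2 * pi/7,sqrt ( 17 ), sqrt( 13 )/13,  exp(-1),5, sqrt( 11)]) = [ - 77, - 2 * E,  sqrt(19 )/19,  sqrt(13) /13,  exp( - 1),2* pi/7,sqrt( 2), sqrt( 5), sqrt( 5), sqrt( 10),sqrt( 11),sqrt(17 ), sqrt( 19 ), 5,  68.89] 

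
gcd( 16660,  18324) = 4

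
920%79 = 51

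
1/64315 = 1/64315 = 0.00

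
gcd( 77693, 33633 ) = 1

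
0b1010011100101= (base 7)21411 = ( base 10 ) 5349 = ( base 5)132344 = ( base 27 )793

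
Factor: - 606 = -2^1 *3^1*101^1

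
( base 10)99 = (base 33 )30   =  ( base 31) 36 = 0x63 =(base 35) 2T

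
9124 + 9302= 18426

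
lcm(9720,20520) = 184680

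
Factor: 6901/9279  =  3^( - 2 ) * 67^1 * 103^1*1031^( - 1)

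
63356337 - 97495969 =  - 34139632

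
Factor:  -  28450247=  - 7^1*29^1 * 269^1* 521^1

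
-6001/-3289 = 6001/3289=   1.82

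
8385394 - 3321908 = 5063486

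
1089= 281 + 808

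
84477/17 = 4969 + 4/17= 4969.24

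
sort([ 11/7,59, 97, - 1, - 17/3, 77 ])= [- 17/3, - 1,11/7, 59 , 77, 97 ]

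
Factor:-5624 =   -  2^3*19^1*37^1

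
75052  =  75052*1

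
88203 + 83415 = 171618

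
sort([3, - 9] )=[ - 9, 3]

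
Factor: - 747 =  - 3^2 * 83^1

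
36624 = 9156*4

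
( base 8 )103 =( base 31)25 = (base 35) 1W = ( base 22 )31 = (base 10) 67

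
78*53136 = 4144608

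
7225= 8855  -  1630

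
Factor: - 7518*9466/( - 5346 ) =2^1*3^(-4)*7^1*11^( - 1 )  *179^1*4733^1 = 11860898/891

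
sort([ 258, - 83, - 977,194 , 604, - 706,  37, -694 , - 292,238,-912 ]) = [ - 977,-912, - 706 , - 694,-292,-83, 37,  194,238, 258  ,  604] 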